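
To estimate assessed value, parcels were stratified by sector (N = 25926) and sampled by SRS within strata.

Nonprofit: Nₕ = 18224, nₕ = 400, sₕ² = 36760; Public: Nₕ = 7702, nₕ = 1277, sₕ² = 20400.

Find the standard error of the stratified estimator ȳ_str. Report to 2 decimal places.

6.75

Var(ȳ_str) = Σₕ Wₕ²(1 − fₕ)sₕ²/nₕ with Wₕ = Nₕ/N, N = 25926.
Nonprofit: Wₕ = 0.70292371; term = 0.70292371²·(1 − 0.02194908)·36760/400 = 44.411287.
Public: Wₕ = 0.29707629; term = 0.29707629²·(1 − 0.16580109)·20400/1277 = 1.1761017.
Sum = 45.587389.
SE = √(45.587389) = 6.75.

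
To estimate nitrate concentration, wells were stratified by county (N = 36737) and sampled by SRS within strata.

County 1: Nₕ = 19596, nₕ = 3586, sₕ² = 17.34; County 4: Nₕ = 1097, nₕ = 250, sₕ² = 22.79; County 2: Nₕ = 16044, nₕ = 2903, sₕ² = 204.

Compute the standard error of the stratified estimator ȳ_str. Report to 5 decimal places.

Var(ȳ_str) = Σₕ Wₕ²(1 − fₕ)sₕ²/nₕ with Wₕ = Nₕ/N, N = 36737.
County 1: Wₕ = 0.53341318; term = 0.53341318²·(1 − 0.18299653)·17.34/3586 = 0.0011240618.
County 4: Wₕ = 0.02986090; term = 0.02986090²·(1 − 0.22789426)·22.79/250 = 6.2760584 × 10^-5.
County 2: Wₕ = 0.43672592; term = 0.43672592²·(1 − 0.18093992)·204/2903 = 0.010977838.
Sum = 0.01216466.
SE = √(0.01216466) = 0.11029.

0.11029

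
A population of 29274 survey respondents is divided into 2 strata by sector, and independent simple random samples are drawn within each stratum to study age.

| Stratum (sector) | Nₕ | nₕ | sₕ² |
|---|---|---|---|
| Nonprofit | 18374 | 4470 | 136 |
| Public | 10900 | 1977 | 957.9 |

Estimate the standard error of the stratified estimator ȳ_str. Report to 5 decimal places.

0.25310

Var(ȳ_str) = Σₕ Wₕ²(1 − fₕ)sₕ²/nₕ with Wₕ = Nₕ/N, N = 29274.
Nonprofit: Wₕ = 0.62765594; term = 0.62765594²·(1 − 0.24327855)·136/4470 = 0.0090700717.
Public: Wₕ = 0.37234406; term = 0.37234406²·(1 − 0.18137615)·957.9/1977 = 0.054990385.
Sum = 0.064060457.
SE = √(0.064060457) = 0.25310.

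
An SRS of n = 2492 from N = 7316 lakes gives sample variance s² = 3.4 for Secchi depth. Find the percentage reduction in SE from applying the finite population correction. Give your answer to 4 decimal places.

f = n/N = 2492/7316 = 0.34062329.
SE_no-fpc = √(s²/n) = 0.036937325; SE_fpc = √((1−f)s²/n) = 0.029993852.
Ratio = √(1−f) = 0.81202014. Reduction = 100·(1 − 0.81202014) = 18.7980%.

18.7980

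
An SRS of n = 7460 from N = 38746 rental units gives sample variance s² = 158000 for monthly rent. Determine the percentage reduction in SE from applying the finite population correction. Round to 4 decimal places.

10.1410

f = n/N = 7460/38746 = 0.19253600.
SE_no-fpc = √(s²/n) = 4.6021326; SE_fpc = √((1−f)s²/n) = 4.1354304.
Ratio = √(1−f) = 0.89859000. Reduction = 100·(1 − 0.89859000) = 10.1410%.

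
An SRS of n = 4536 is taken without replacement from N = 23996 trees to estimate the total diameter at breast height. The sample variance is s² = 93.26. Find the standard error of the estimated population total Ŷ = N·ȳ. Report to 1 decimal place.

3098.5

Var(Ŷ) = N²·Var(ȳ) = N²·(1 − n/N)·s²/n.
f = 4536/23996 = 0.18903151; Var(ȳ) = 0.81096849·93.26/4536 = 0.016673484.
Var(Ŷ) = 23996² · 0.016673484 = 9.6007257 × 10^6.
SE(Ŷ) = √(9.6007257 × 10^6) = 3098.5.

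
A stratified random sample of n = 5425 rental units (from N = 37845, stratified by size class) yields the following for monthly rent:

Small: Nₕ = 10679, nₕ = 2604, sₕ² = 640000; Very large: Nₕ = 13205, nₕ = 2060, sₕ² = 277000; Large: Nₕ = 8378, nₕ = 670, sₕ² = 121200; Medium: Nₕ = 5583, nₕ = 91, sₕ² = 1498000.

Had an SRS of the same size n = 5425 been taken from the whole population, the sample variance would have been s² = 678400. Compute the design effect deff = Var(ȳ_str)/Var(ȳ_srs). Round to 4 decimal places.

Var(ȳ_str) = Σ Wₕ²(1−fₕ)sₕ²/nₕ with Wₕ = Nₕ/37845:
  Small: (10679/37845)²·(1−2604/10679)·640000/2604 = 14.79773
  Very large: (13205/37845)²·(1−2060/13205)·277000/2060 = 13.817008
  Large: (8378/37845)²·(1−670/8378)·121200/670 = 8.1562938
  Medium: (5583/37845)²·(1−91/5583)·1498000/91 = 352.41271
  → Var(ȳ_str) = 389.18374.
Var(ȳ_srs) = (1 − 5425/37845)·678400/5425 = 107.12494.
deff = 389.18374 / 107.12494 = 3.6330.

3.6330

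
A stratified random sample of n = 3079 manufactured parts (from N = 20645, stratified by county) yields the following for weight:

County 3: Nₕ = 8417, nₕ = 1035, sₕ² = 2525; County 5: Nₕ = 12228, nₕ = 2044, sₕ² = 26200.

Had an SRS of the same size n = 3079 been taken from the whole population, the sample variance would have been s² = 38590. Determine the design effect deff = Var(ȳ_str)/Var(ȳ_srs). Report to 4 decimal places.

Var(ȳ_str) = Σ Wₕ²(1−fₕ)sₕ²/nₕ with Wₕ = Nₕ/20645:
  County 3: (8417/20645)²·(1−1035/8417)·2525/1035 = 0.35564985
  County 5: (12228/20645)²·(1−2044/12228)·26200/2044 = 3.7451089
  → Var(ȳ_str) = 4.1007588.
Var(ȳ_srs) = (1 − 3079/20645)·38590/3079 = 10.664072.
deff = 4.1007588 / 10.664072 = 0.3845.

0.3845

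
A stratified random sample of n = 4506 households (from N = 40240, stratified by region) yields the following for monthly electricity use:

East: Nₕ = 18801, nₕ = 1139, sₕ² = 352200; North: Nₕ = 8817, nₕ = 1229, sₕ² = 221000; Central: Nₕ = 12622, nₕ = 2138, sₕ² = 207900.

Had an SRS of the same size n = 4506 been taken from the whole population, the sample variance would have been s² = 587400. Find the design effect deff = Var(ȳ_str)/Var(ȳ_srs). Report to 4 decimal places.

Var(ȳ_str) = Σ Wₕ²(1−fₕ)sₕ²/nₕ with Wₕ = Nₕ/40240:
  East: (18801/40240)²·(1−1139/18801)·352200/1139 = 63.411863
  North: (8817/40240)²·(1−1229/8817)·221000/1229 = 7.4297228
  Central: (12622/40240)²·(1−2138/12622)·207900/2138 = 7.9466856
  → Var(ȳ_str) = 78.788271.
Var(ȳ_srs) = (1 − 4506/40240)·587400/4506 = 115.76211.
deff = 78.788271 / 115.76211 = 0.6806.

0.6806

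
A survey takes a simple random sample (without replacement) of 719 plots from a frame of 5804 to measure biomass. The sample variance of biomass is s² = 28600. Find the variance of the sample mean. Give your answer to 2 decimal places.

Under SRS without replacement, Var(ȳ) = (1 − f)·s²/n with f = n/N = 719/5804 = 0.12388008.
Var(ȳ) = (1 − 0.12388008)·28600/719 = 0.87611992·39.777469 = 34.849833.

34.85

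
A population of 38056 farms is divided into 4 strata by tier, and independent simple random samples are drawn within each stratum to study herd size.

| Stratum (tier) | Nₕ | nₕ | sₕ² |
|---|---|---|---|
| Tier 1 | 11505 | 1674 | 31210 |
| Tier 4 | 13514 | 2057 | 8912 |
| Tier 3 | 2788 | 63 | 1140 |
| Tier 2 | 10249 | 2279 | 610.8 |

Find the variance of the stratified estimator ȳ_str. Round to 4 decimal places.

Var(ȳ_str) = Σₕ Wₕ²(1 − fₕ)sₕ²/nₕ with Wₕ = Nₕ/N, N = 38056.
Tier 1: Wₕ = 0.30231764; term = 0.30231764²·(1 − 0.14550196)·31210/1674 = 1.4560502.
Tier 4: Wₕ = 0.35510826; term = 0.35510826²·(1 − 0.15221252)·8912/2057 = 0.46317961.
Tier 3: Wₕ = 0.07326046; term = 0.07326046²·(1 − 0.02259684)·1140/63 = 0.094924278.
Tier 2: Wₕ = 0.26931364; term = 0.26931364²·(1 − 0.22236316)·610.8/2279 = 0.015116395.
Sum = 2.0292705.

2.0293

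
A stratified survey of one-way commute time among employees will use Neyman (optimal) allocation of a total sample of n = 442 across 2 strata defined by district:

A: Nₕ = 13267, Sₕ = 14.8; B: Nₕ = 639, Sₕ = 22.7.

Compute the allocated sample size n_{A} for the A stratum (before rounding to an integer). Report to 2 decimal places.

Neyman allocation: nₕ = n·NₕSₕ / Σⱼ NⱼSⱼ.
Σ NⱼSⱼ = 13267·14.8 + 639·22.7 = 210856.9.
n_{A} = 442·13267·14.8 / 210856.9 = 411.59.

411.59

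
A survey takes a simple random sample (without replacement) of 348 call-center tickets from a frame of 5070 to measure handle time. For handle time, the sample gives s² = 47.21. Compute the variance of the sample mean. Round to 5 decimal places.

Under SRS without replacement, Var(ȳ) = (1 − f)·s²/n with f = n/N = 348/5070 = 0.06863905.
Var(ȳ) = (1 − 0.06863905)·47.21/348 = 0.93136095·0.13566092 = 0.12634928.

0.12635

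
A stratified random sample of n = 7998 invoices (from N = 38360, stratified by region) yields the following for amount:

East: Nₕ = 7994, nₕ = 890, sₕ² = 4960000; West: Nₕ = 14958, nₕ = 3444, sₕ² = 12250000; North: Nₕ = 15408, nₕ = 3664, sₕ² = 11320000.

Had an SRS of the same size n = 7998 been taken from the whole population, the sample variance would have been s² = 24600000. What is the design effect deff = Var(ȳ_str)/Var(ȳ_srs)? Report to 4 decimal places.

Var(ȳ_str) = Σ Wₕ²(1−fₕ)sₕ²/nₕ with Wₕ = Nₕ/38360:
  East: (7994/38360)²·(1−890/7994)·4960000/890 = 215.08076
  West: (14958/38360)²·(1−3444/14958)·12250000/3444 = 416.30872
  North: (15408/38360)²·(1−3664/15408)·11320000/3664 = 379.92343
  → Var(ȳ_str) = 1011.3129.
Var(ȳ_srs) = (1 − 7998/38360)·24600000/7998 = 2434.4759.
deff = 1011.3129 / 2434.4759 = 0.4154.

0.4154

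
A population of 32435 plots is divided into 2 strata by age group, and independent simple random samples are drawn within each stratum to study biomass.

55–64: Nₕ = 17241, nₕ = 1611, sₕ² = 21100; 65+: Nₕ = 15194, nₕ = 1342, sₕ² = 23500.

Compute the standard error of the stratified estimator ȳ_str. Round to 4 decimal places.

Var(ȳ_str) = Σₕ Wₕ²(1 − fₕ)sₕ²/nₕ with Wₕ = Nₕ/N, N = 32435.
55–64: Wₕ = 0.53155542; term = 0.53155542²·(1 − 0.09344006)·21100/1611 = 3.3549074.
65+: Wₕ = 0.46844458; term = 0.46844458²·(1 − 0.08832434)·23500/1342 = 3.5032582.
Sum = 6.8581656.
SE = √(6.8581656) = 2.6188.

2.6188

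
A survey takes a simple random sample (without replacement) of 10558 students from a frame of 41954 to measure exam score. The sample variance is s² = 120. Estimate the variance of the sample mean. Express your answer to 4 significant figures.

Under SRS without replacement, Var(ȳ) = (1 − f)·s²/n with f = n/N = 10558/41954 = 0.25165658.
Var(ȳ) = (1 − 0.25165658)·120/10558 = 0.74834342·0.011365789 = 0.0085055134.

0.008506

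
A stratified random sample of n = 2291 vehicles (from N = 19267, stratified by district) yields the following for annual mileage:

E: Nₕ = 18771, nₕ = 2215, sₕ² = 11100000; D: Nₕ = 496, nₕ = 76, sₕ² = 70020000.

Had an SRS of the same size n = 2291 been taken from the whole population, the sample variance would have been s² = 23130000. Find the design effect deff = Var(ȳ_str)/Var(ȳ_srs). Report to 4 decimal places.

Var(ȳ_str) = Σ Wₕ²(1−fₕ)sₕ²/nₕ with Wₕ = Nₕ/19267:
  E: (18771/19267)²·(1−2215/18771)·11100000/2215 = 4195.3083
  D: (496/19267)²·(1−76/496)·70020000/76 = 517.02469
  → Var(ȳ_str) = 4712.333.
Var(ȳ_srs) = (1 − 2291/19267)·23130000/2291 = 8895.5297.
deff = 4712.333 / 8895.5297 = 0.5297.

0.5297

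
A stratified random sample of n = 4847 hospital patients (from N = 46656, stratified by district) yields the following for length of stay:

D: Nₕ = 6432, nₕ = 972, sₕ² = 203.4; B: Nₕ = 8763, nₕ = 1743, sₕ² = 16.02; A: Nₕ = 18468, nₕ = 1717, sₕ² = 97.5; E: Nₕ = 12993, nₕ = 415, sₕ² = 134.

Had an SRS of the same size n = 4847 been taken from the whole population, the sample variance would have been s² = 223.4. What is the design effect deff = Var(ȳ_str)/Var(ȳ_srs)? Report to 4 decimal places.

Var(ȳ_str) = Σ Wₕ²(1−fₕ)sₕ²/nₕ with Wₕ = Nₕ/46656:
  D: (6432/46656)²·(1−972/6432)·203.4/972 = 0.003376046
  B: (8763/46656)²·(1−1743/8763)·16.02/1743 = 2.5974072 × 10^-4
  A: (18468/46656)²·(1−1717/18468)·97.5/1717 = 0.0080701187
  E: (12993/46656)²·(1−415/12993)·134/415 = 0.024241681
  → Var(ȳ_str) = 0.035947586.
Var(ȳ_srs) = (1 − 4847/46656)·223.4/4847 = 0.041302128.
deff = 0.035947586 / 0.041302128 = 0.8704.

0.8704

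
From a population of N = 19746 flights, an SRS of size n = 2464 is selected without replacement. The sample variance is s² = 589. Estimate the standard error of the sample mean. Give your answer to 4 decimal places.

0.4574

Under SRS without replacement, Var(ȳ) = (1 − f)·s²/n with f = n/N = 2464/19746 = 0.12478477.
Var(ȳ) = (1 − 0.12478477)·589/2464 = 0.87521523·0.23904221 = 0.20921338.
SE(ȳ) = √(0.20921338) = 0.4574.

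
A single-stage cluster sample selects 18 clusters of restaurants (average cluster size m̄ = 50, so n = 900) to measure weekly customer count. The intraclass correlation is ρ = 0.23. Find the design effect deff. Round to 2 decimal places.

deff = 1 + (50 − 1)·0.23 = 1 + 11.27 = 12.27.

12.27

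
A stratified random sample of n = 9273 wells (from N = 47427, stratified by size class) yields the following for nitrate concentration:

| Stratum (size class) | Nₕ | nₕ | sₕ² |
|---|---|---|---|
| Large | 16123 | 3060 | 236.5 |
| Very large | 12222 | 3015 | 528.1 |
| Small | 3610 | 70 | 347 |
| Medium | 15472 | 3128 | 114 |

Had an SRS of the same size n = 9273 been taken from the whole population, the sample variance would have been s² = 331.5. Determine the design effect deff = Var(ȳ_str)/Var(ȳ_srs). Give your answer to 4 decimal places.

1.6432

Var(ȳ_str) = Σ Wₕ²(1−fₕ)sₕ²/nₕ with Wₕ = Nₕ/47427:
  Large: (16123/47427)²·(1−3060/16123)·236.5/3060 = 0.0072368103
  Very large: (12222/47427)²·(1−3015/12222)·528.1/3015 = 0.0087627004
  Small: (3610/47427)²·(1−70/3610)·347/70 = 0.028163757
  Medium: (15472/47427)²·(1−3128/15472)·114/3128 = 0.0030944906
  → Var(ȳ_str) = 0.047257758.
Var(ȳ_srs) = (1 − 9273/47427)·331.5/9273 = 0.028759259.
deff = 0.047257758 / 0.028759259 = 1.6432.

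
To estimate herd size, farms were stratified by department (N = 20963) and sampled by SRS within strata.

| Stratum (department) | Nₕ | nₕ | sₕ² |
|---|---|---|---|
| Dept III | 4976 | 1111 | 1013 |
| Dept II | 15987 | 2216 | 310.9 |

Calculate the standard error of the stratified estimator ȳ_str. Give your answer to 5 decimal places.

0.33195

Var(ȳ_str) = Σₕ Wₕ²(1 − fₕ)sₕ²/nₕ with Wₕ = Nₕ/N, N = 20963.
Dept III: Wₕ = 0.23737061; term = 0.23737061²·(1 − 0.22327170)·1013/1111 = 0.03990418.
Dept II: Wₕ = 0.76262939; term = 0.76262939²·(1 − 0.13861262)·310.9/2216 = 0.07028725.
Sum = 0.11019143.
SE = √(0.11019143) = 0.33195.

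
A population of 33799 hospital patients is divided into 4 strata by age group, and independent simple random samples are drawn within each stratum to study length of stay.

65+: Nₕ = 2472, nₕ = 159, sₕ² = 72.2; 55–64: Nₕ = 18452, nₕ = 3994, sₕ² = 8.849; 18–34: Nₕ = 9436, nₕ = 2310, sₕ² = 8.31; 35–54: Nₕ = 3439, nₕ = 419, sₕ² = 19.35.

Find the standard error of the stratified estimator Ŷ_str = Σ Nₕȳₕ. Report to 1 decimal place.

Var(Ŷ_str) = Σₕ Nₕ²(1 − fₕ)sₕ²/nₕ.
65+: 2472²·(1 − 159/2472)·72.2/159 = 2.5963556 × 10^6.
55–64: 18452²·(1 − 3994/18452)·8.849/3994 = 591068.48.
18–34: 9436²·(1 − 2310/9436)·8.31/2310 = 241892.72.
35–54: 3439²·(1 − 419/3439)·19.35/419 = 479629.7.
Sum = 3.9089465 × 10^6.
SE = √(3.9089465 × 10^6) = 1977.1.

1977.1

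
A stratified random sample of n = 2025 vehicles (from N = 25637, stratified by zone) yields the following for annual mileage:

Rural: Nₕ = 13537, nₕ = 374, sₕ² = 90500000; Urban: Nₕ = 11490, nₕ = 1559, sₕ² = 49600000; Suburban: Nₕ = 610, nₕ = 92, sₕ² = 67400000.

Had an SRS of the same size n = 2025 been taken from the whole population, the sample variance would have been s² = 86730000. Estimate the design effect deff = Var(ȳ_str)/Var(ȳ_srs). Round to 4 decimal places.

1.8120

Var(ȳ_str) = Σ Wₕ²(1−fₕ)sₕ²/nₕ with Wₕ = Nₕ/25637:
  Rural: (13537/25637)²·(1−374/13537)·90500000/374 = 65602.423
  Urban: (11490/25637)²·(1−1559/11490)·49600000/1559 = 5523.4975
  Suburban: (610/25637)²·(1−92/610)·67400000/92 = 352.20641
  → Var(ȳ_str) = 71478.127.
Var(ȳ_srs) = (1 − 2025/25637)·86730000/2025 = 39446.628.
deff = 71478.127 / 39446.628 = 1.8120.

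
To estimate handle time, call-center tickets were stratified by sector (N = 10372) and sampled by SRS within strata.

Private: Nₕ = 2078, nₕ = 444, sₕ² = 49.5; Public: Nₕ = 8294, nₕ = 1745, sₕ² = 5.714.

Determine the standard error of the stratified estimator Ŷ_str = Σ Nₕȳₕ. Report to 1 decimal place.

745.9

Var(Ŷ_str) = Σₕ Nₕ²(1 − fₕ)sₕ²/nₕ.
Private: 2078²·(1 − 444/2078)·49.5/444 = 378547.01.
Public: 8294²·(1 − 1745/8294)·5.714/1745 = 177862.27.
Sum = 556409.28.
SE = √(556409.28) = 745.9.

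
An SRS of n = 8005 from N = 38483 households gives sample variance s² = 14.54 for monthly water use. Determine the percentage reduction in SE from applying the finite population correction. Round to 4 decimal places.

f = n/N = 8005/38483 = 0.20801393.
SE_no-fpc = √(s²/n) = 0.042618831; SE_fpc = √((1−f)s²/n) = 0.037928032.
Ratio = √(1−f) = 0.88993599. Reduction = 100·(1 − 0.88993599) = 11.0064%.

11.0064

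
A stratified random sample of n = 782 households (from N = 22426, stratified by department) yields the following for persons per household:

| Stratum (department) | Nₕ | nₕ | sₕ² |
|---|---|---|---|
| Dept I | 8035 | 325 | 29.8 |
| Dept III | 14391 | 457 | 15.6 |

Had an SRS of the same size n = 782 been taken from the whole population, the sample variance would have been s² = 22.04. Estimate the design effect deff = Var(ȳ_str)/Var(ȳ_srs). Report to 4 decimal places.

Var(ȳ_str) = Σ Wₕ²(1−fₕ)sₕ²/nₕ with Wₕ = Nₕ/22426:
  Dept I: (8035/22426)²·(1−325/8035)·29.8/325 = 0.011294565
  Dept III: (14391/22426)²·(1−457/14391)·15.6/457 = 0.01361042
  → Var(ȳ_str) = 0.024904985.
Var(ȳ_srs) = (1 − 782/22426)·22.04/782 = 0.027201355.
deff = 0.024904985 / 0.027201355 = 0.9156.

0.9156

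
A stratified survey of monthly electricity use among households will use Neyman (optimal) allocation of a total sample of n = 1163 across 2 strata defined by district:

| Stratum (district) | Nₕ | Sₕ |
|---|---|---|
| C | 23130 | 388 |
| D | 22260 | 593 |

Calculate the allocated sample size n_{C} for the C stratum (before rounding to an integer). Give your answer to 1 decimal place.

470.7

Neyman allocation: nₕ = n·NₕSₕ / Σⱼ NⱼSⱼ.
Σ NⱼSⱼ = 23130·388 + 22260·593 = 2.217462 × 10^7.
n_{C} = 1163·23130·388 / (2.217462 × 10^7) = 470.7.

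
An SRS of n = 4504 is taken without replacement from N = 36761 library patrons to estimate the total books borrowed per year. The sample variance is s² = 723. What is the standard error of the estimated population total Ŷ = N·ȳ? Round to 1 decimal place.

Var(Ŷ) = N²·Var(ȳ) = N²·(1 − n/N)·s²/n.
f = 4504/36761 = 0.12252115; Var(ȳ) = 0.87747885·723/4504 = 0.1408564.
Var(Ŷ) = 36761² · 0.1408564 = 1.9034927 × 10^8.
SE(Ŷ) = √(1.9034927 × 10^8) = 13796.7.

13796.7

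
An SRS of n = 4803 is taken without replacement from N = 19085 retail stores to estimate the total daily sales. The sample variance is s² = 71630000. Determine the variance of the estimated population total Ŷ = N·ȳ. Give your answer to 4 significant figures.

4.065 × 10^12

Var(Ŷ) = N²·Var(ȳ) = N²·(1 − n/N)·s²/n.
f = 4803/19085 = 0.25166361; Var(ȳ) = 0.74833639·71630000/4803 = 11160.386.
Var(Ŷ) = 19085² · 11160.386 = 4.065028 × 10^12.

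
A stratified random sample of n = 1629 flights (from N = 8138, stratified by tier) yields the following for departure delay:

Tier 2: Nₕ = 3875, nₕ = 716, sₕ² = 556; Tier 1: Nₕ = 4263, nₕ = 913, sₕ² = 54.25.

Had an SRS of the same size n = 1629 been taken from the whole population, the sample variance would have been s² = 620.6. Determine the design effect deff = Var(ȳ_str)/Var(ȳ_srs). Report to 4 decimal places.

Var(ȳ_str) = Σ Wₕ²(1−fₕ)sₕ²/nₕ with Wₕ = Nₕ/8138:
  Tier 2: (3875/8138)²·(1−716/3875)·556/716 = 0.14353167
  Tier 1: (4263/8138)²·(1−913/4263)·54.25/913 = 0.012813086
  → Var(ȳ_str) = 0.15634476.
Var(ȳ_srs) = (1 − 1629/8138)·620.6/1629 = 0.3047104.
deff = 0.15634476 / 0.3047104 = 0.5131.

0.5131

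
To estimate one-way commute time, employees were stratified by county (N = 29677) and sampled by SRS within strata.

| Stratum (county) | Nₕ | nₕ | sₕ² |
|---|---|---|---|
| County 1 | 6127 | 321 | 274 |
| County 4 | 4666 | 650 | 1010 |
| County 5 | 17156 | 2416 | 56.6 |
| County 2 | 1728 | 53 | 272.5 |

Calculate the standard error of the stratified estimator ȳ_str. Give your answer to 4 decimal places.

Var(ȳ_str) = Σₕ Wₕ²(1 − fₕ)sₕ²/nₕ with Wₕ = Nₕ/N, N = 29677.
County 1: Wₕ = 0.20645618; term = 0.20645618²·(1 − 0.05239106)·274/321 = 0.034477078.
County 4: Wₕ = 0.15722613; term = 0.15722613²·(1 − 0.13930562)·1010/650 = 0.033060275.
County 5: Wₕ = 0.57809078; term = 0.57809078²·(1 − 0.14082537)·56.6/2416 = 0.0067265601.
County 2: Wₕ = 0.05822691; term = 0.05822691²·(1 − 0.03067130)·272.5/53 = 0.016896984.
Sum = 0.091160897.
SE = √(0.091160897) = 0.3019.

0.3019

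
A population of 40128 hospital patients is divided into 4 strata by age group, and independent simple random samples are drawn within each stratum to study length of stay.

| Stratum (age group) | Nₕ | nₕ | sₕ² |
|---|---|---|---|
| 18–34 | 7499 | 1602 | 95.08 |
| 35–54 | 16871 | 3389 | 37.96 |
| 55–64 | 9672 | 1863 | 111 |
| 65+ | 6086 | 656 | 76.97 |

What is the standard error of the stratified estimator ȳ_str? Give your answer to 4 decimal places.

Var(ȳ_str) = Σₕ Wₕ²(1 − fₕ)sₕ²/nₕ with Wₕ = Nₕ/N, N = 40128.
18–34: Wₕ = 0.18687699; term = 0.18687699²·(1 − 0.21362848)·95.08/1602 = 0.0016299193.
35–54: Wₕ = 0.42042963; term = 0.42042963²·(1 − 0.20087724)·37.96/3389 = 0.0015821759.
55–64: Wₕ = 0.24102871; term = 0.24102871²·(1 − 0.19261787)·111/1863 = 0.002794646.
65+: Wₕ = 0.15166467; term = 0.15166467²·(1 − 0.10778837)·76.97/656 = 0.0024079884.
Sum = 0.0084147296.
SE = √(0.0084147296) = 0.0917.

0.0917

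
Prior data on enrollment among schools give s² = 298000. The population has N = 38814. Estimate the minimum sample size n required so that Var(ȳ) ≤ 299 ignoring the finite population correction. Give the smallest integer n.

997

Without fpc, n₀ = s²/D = 298000/299 = 996.6555.
Rounding up, n = 997.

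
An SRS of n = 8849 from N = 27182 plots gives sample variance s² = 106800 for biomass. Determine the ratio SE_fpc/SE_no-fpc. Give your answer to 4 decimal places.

0.8213

f = n/N = 8849/27182 = 0.32554632.
SE_no-fpc = √(s²/n) = 3.4740697; SE_fpc = √((1−f)s²/n) = 2.8530842.
Ratio = √(1−f) = 0.82125129.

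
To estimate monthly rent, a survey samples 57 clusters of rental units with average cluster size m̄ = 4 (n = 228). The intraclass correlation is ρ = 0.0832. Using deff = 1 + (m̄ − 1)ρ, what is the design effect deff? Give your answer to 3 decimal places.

deff = 1 + (4 − 1)·0.0832 = 1 + 0.2496 = 1.2496.

1.250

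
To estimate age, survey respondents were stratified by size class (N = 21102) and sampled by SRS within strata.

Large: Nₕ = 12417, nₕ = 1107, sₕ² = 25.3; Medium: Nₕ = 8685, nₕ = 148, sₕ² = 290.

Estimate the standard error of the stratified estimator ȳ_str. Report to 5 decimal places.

0.57747

Var(ȳ_str) = Σₕ Wₕ²(1 − fₕ)sₕ²/nₕ with Wₕ = Nₕ/N, N = 21102.
Large: Wₕ = 0.58842764; term = 0.58842764²·(1 − 0.08915197)·25.3/1107 = 0.0072078369.
Medium: Wₕ = 0.41157236; term = 0.41157236²·(1 − 0.01704088)·290/148 = 0.32626024.
Sum = 0.33346808.
SE = √(0.33346808) = 0.57747.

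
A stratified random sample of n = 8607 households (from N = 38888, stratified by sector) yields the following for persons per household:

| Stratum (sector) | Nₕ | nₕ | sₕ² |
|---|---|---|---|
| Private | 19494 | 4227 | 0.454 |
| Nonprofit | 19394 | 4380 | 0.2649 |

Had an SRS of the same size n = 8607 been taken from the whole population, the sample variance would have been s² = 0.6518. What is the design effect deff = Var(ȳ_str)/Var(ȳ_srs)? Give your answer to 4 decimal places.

0.5559

Var(ȳ_str) = Σ Wₕ²(1−fₕ)sₕ²/nₕ with Wₕ = Nₕ/38888:
  Private: (19494/38888)²·(1−4227/19494)·0.454/4227 = 2.1137181 × 10^-5
  Nonprofit: (19394/38888)²·(1−4380/19394)·0.2649/4380 = 1.1645025 × 10^-5
  → Var(ȳ_str) = 3.2782206 × 10^-5.
Var(ȳ_srs) = (1 − 8607/38888)·0.6518/8607 = 5.8968103 × 10^-5.
deff = (3.2782206 × 10^-5) / (5.8968103 × 10^-5) = 0.5559.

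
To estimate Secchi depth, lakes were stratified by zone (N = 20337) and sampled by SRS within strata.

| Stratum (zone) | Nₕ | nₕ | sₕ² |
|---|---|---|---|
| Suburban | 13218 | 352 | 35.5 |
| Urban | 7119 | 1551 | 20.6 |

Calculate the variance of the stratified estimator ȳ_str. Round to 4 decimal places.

Var(ȳ_str) = Σₕ Wₕ²(1 − fₕ)sₕ²/nₕ with Wₕ = Nₕ/N, N = 20337.
Suburban: Wₕ = 0.64994837; term = 0.64994837²·(1 − 0.02663035)·35.5/352 = 0.041468775.
Urban: Wₕ = 0.35005163; term = 0.35005163²·(1 − 0.21786768)·20.6/1551 = 0.0012729164.
Sum = 0.042741691.

0.0427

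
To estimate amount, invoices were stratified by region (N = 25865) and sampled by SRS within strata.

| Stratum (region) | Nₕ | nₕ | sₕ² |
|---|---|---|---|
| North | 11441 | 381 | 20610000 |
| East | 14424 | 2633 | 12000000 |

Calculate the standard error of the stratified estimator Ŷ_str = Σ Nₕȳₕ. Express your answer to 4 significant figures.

2.760 × 10^6

Var(Ŷ_str) = Σₕ Nₕ²(1 − fₕ)sₕ²/nₕ.
North: 11441²·(1 − 381/11441)·20610000/381 = 6.8449791 × 10^12.
East: 14424²·(1 − 2633/14424)·12000000/2633 = 7.7511607 × 10^11.
Sum = 7.6200952 × 10^12.
SE = √(7.6200952 × 10^12) = 2.760 × 10^6.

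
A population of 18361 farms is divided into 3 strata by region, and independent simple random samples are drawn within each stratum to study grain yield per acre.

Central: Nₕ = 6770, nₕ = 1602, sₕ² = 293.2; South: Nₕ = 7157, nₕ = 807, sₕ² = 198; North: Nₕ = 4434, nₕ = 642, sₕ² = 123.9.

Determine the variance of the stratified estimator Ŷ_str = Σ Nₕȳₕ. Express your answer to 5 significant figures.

Var(Ŷ_str) = Σₕ Nₕ²(1 − fₕ)sₕ²/nₕ.
Central: 6770²·(1 − 1602/6770)·293.2/1602 = 6.4034294 × 10^6.
South: 7157²·(1 − 807/7157)·198/807 = 1.1150553 × 10^7.
North: 4434²·(1 − 642/4434)·123.9/642 = 3.2448924 × 10^6.
Sum = 2.0798875 × 10^7.

2.0799 × 10^7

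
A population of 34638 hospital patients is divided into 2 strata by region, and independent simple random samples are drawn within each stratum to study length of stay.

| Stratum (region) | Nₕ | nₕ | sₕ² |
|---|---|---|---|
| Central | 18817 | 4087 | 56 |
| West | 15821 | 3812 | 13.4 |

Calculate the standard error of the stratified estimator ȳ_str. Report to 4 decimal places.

Var(ȳ_str) = Σₕ Wₕ²(1 − fₕ)sₕ²/nₕ with Wₕ = Nₕ/N, N = 34638.
Central: Wₕ = 0.54324730; term = 0.54324730²·(1 − 0.21719722)·56/4087 = 0.0031654168.
West: Wₕ = 0.45675270; term = 0.45675270²·(1 − 0.24094558)·13.4/3812 = 5.5665622 × 10^-4.
Sum = 0.003722073.
SE = √(0.003722073) = 0.0610.

0.0610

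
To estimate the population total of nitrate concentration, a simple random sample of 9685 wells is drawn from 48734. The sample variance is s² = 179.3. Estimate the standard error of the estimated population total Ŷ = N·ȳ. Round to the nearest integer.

Var(Ŷ) = N²·Var(ȳ) = N²·(1 − n/N)·s²/n.
f = 9685/48734 = 0.19873189; Var(ȳ) = 0.80126811·179.3/9685 = 0.014834008.
Var(Ŷ) = 48734² · 0.014834008 = 3.523081 × 10^7.
SE(Ŷ) = √(3.523081 × 10^7) = 5936.

5936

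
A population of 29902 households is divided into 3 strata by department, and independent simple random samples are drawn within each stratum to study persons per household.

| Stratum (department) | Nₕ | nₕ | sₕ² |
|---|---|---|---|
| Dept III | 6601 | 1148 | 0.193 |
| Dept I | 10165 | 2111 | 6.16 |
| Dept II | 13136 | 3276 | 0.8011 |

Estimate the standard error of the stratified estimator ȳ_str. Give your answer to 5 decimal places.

0.01759

Var(ȳ_str) = Σₕ Wₕ²(1 − fₕ)sₕ²/nₕ with Wₕ = Nₕ/N, N = 29902.
Dept III: Wₕ = 0.22075446; term = 0.22075446²·(1 − 0.17391304)·0.193/1148 = 6.7679973 × 10^-6.
Dept I: Wₕ = 0.33994382; term = 0.33994382²·(1 − 0.20767339)·6.16/2111 = 2.6718435 × 10^-4.
Dept II: Wₕ = 0.43930172; term = 0.43930172²·(1 − 0.24939099)·0.8011/3276 = 3.5422762 × 10^-5.
Sum = 3.0937511 × 10^-4.
SE = √(3.0937511 × 10^-4) = 0.01759.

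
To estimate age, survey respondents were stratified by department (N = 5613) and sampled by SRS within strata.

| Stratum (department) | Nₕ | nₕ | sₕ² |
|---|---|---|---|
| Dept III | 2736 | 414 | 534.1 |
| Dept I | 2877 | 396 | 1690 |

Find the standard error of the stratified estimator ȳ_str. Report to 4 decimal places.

Var(ȳ_str) = Σₕ Wₕ²(1 − fₕ)sₕ²/nₕ with Wₕ = Nₕ/N, N = 5613.
Dept III: Wₕ = 0.48743987; term = 0.48743987²·(1 − 0.15131579)·534.1/414 = 0.26014199.
Dept I: Wₕ = 0.51256013; term = 0.51256013²·(1 − 0.13764338)·1690/396 = 0.96686994.
Sum = 1.2270119.
SE = √(1.2270119) = 1.1077.

1.1077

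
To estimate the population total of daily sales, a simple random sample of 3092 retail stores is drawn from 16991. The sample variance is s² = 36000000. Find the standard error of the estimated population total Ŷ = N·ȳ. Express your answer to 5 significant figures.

1.6582 × 10^6

Var(Ŷ) = N²·Var(ȳ) = N²·(1 − n/N)·s²/n.
f = 3092/16991 = 0.18197869; Var(ȳ) = 0.81802131·36000000/3092 = 9524.1808.
Var(Ŷ) = 16991² · 9524.1808 = 2.7495746 × 10^12.
SE(Ŷ) = √(2.7495746 × 10^12) = 1.6582 × 10^6.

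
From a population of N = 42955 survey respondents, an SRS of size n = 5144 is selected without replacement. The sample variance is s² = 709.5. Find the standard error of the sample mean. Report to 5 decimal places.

Under SRS without replacement, Var(ȳ) = (1 − f)·s²/n with f = n/N = 5144/42955 = 0.11975323.
Var(ȳ) = (1 − 0.11975323)·709.5/5144 = 0.88024677·0.13792768 = 0.1214104.
SE(ȳ) = √(0.1214104) = 0.34844.

0.34844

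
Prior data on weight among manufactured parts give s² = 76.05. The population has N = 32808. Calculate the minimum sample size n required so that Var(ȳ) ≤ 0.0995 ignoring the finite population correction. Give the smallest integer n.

765

Without fpc, n₀ = s²/D = 76.05/0.0995 = 764.3216.
Rounding up, n = 765.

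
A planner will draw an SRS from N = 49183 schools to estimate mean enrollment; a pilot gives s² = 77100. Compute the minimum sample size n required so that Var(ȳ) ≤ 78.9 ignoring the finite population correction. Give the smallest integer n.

978

Without fpc, n₀ = s²/D = 77100/78.9 = 977.1863.
Rounding up, n = 978.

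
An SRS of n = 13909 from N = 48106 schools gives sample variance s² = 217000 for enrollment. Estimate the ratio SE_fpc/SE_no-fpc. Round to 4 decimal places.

0.8431

f = n/N = 13909/48106 = 0.28913233.
SE_no-fpc = √(s²/n) = 3.9498619; SE_fpc = √((1−f)s²/n) = 3.3302458.
Ratio = √(1−f) = 0.84312969.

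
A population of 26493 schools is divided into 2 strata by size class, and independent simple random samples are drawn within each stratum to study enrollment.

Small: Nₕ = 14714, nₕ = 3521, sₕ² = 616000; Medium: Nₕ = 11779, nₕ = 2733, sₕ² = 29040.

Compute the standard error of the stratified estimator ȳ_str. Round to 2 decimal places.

Var(ȳ_str) = Σₕ Wₕ²(1 − fₕ)sₕ²/nₕ with Wₕ = Nₕ/N, N = 26493.
Small: Wₕ = 0.55539199; term = 0.55539199²·(1 − 0.23929591)·616000/3521 = 41.05156.
Medium: Wₕ = 0.44460801; term = 0.44460801²·(1 − 0.23202309)·29040/2733 = 1.6130941.
Sum = 42.664654.
SE = √(42.664654) = 6.53.

6.53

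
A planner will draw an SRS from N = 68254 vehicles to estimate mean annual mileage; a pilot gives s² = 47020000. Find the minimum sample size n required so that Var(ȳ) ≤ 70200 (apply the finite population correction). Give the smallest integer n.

Without fpc, n₀ = s²/D = 47020000/70200 = 669.8006.
With fpc, (1 − n/N)·s²/n ≤ D requires n ≥ n₀/(1 + n₀/N) = 669.8006/(1 + 669.8006/68254) = 663.2915.
Rounding up, n = 664.

664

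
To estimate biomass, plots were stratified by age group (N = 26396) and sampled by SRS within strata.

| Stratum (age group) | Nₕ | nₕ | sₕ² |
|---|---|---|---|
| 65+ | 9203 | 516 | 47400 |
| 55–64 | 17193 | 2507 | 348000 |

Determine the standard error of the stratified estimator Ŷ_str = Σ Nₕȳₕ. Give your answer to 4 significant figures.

Var(Ŷ_str) = Σₕ Nₕ²(1 − fₕ)sₕ²/nₕ.
65+: 9203²·(1 − 516/9203)·47400/516 = 7.3439191 × 10^9.
55–64: 17193²·(1 − 2507/17193)·348000/2507 = 3.504936 × 10^10.
Sum = 4.2393279 × 10^10.
SE = √(4.2393279 × 10^10) = 205900.

205900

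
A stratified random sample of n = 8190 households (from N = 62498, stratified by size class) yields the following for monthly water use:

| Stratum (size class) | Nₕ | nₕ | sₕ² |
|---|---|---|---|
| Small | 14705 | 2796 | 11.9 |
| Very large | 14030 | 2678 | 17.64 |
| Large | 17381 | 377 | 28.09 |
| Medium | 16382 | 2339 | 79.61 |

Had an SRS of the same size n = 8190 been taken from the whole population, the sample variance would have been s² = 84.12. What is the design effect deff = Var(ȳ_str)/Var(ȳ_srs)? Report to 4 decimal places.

Var(ȳ_str) = Σ Wₕ²(1−fₕ)sₕ²/nₕ with Wₕ = Nₕ/62498:
  Small: (14705/62498)²·(1−2796/14705)·11.9/2796 = 1.9081736 × 10^-4
  Very large: (14030/62498)²·(1−2678/14030)·17.64/2678 = 2.6858752 × 10^-4
  Large: (17381/62498)²·(1−377/17381)·28.09/377 = 0.0056377265
  Medium: (16382/62498)²·(1−2339/16382)·79.61/2339 = 0.0020046196
  → Var(ȳ_str) = 0.008101751.
Var(ȳ_srs) = (1 − 8190/62498)·84.12/8190 = 0.0089250992.
deff = 0.008101751 / 0.0089250992 = 0.9077.

0.9077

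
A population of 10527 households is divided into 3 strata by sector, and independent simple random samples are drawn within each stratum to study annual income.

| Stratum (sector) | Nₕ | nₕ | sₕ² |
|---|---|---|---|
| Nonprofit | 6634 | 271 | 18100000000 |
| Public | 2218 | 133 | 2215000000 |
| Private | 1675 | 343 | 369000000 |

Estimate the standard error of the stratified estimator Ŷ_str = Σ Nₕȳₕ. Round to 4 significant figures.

5.384 × 10^7

Var(Ŷ_str) = Σₕ Nₕ²(1 − fₕ)sₕ²/nₕ.
Nonprofit: 6634²·(1 − 271/6634)·18100000000/271 = 2.8193349 × 10^15.
Public: 2218²·(1 − 133/2218)·2215000000/133 = 7.7017548 × 10^13.
Private: 1675²·(1 − 343/1675)·369000000/343 = 2.4002213 × 10^12.
Sum = 2.8987527 × 10^15.
SE = √(2.8987527 × 10^15) = 5.384 × 10^7.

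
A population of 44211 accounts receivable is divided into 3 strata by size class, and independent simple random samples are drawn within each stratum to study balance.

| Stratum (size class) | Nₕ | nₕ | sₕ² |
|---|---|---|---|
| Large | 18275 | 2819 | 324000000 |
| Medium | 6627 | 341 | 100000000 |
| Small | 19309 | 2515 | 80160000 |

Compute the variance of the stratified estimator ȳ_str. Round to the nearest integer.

28147

Var(ȳ_str) = Σₕ Wₕ²(1 − fₕ)sₕ²/nₕ with Wₕ = Nₕ/N, N = 44211.
Large: Wₕ = 0.41335867; term = 0.41335867²·(1 − 0.15425445)·324000000/2819 = 16609.01.
Medium: Wₕ = 0.14989482; term = 0.14989482²·(1 − 0.05145616)·100000000/341 = 6249.9464.
Small: Wₕ = 0.43674651; term = 0.43674651²·(1 − 0.13025014)·80160000/2515 = 5287.7751.
Sum = 28146.732.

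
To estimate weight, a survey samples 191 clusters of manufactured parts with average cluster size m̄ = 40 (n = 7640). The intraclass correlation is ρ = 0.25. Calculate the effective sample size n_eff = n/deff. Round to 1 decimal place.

deff = 1 + (40 − 1)·0.25 = 1 + 9.75 = 10.75.
n_eff = 7640 / 10.75 = 710.7.

710.7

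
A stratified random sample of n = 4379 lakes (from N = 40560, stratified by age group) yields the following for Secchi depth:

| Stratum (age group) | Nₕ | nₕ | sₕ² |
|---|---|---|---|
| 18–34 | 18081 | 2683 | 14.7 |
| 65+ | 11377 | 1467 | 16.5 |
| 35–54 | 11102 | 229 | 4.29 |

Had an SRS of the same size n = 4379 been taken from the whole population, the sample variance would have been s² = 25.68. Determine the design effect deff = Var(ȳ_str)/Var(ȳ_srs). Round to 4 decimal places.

0.5874

Var(ȳ_str) = Σ Wₕ²(1−fₕ)sₕ²/nₕ with Wₕ = Nₕ/40560:
  18–34: (18081/40560)²·(1−2683/18081)·14.7/2683 = 9.2723012 × 10^-4
  65+: (11377/40560)²·(1−1467/11377)·16.5/1467 = 7.7083132 × 10^-4
  35–54: (11102/40560)²·(1−229/11102)·4.29/229 = 0.0013746006
  → Var(ȳ_str) = 0.003072662.
Var(ȳ_srs) = (1 − 4379/40560)·25.68/4379 = 0.0052312165.
deff = 0.003072662 / 0.0052312165 = 0.5874.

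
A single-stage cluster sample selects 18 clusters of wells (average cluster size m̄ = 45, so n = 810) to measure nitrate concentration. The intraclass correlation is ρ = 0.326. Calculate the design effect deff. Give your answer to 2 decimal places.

deff = 1 + (45 − 1)·0.326 = 1 + 14.344 = 15.344.

15.34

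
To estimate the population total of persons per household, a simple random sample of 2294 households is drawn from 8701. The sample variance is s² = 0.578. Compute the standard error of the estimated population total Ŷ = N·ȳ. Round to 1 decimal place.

Var(Ŷ) = N²·Var(ȳ) = N²·(1 − n/N)·s²/n.
f = 2294/8701 = 0.26364786; Var(ȳ) = 0.73635214·0.578/2294 = 1.8553249 × 10^-4.
Var(Ŷ) = 8701² · (1.8553249 × 10^-4) = 14046.183.
SE(Ŷ) = √(14046.183) = 118.5.

118.5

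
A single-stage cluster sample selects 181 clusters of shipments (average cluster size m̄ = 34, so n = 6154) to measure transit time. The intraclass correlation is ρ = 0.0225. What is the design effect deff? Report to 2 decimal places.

deff = 1 + (34 − 1)·0.0225 = 1 + 0.7425 = 1.7425.

1.74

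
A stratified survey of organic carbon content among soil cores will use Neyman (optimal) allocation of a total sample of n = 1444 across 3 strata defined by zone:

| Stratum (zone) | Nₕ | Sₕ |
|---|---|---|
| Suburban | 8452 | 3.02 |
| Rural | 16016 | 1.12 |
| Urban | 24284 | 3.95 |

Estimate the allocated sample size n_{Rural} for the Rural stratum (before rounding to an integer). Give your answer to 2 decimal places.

Neyman allocation: nₕ = n·NₕSₕ / Σⱼ NⱼSⱼ.
Σ NⱼSⱼ = 8452·3.02 + 16016·1.12 + 24284·3.95 = 139384.76.
n_{Rural} = 1444·16016·1.12 / 139384.76 = 185.83.

185.83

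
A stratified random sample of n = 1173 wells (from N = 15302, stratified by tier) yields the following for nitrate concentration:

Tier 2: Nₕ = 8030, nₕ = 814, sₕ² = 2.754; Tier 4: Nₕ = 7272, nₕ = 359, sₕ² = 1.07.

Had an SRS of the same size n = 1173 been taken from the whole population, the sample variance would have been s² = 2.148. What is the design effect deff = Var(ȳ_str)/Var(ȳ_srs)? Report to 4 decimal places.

Var(ȳ_str) = Σ Wₕ²(1−fₕ)sₕ²/nₕ with Wₕ = Nₕ/15302:
  Tier 2: (8030/15302)²·(1−814/8030)·2.754/814 = 8.372501 × 10^-4
  Tier 4: (7272/15302)²·(1−359/7272)·1.07/359 = 6.3990184 × 10^-4
  → Var(ȳ_str) = 0.0014771519.
Var(ȳ_srs) = (1 − 1173/15302)·2.148/1173 = 0.0016908282.
deff = 0.0014771519 / 0.0016908282 = 0.8736.

0.8736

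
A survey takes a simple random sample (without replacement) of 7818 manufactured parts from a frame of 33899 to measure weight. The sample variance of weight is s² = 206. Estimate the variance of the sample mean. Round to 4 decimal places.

0.0203

Under SRS without replacement, Var(ȳ) = (1 − f)·s²/n with f = n/N = 7818/33899 = 0.23062627.
Var(ȳ) = (1 − 0.23062627)·206/7818 = 0.76937373·0.02634945 = 0.020272575.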